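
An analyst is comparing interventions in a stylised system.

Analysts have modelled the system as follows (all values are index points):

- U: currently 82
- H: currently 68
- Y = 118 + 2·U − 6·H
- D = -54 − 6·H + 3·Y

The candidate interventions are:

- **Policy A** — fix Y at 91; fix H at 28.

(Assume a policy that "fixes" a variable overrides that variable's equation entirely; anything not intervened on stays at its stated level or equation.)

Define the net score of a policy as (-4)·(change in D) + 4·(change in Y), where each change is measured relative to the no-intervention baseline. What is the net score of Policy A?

-2696

Baseline:
  U = 82
  H = 68
  Y = 118 + 2·82 − 6·68 = -126
  D = -54 − 6·68 + 3·(-126) = -840
Policy A (Y := 91, H := 28):
  U = 82
  H = 28
  Y = 91
  D = -54 − 6·28 + 3·91 = 51
ΔD = 51 − (-840) = 891; ΔY = 91 − (-126) = 217
Score = (-4)·891 + 4·217 = -2696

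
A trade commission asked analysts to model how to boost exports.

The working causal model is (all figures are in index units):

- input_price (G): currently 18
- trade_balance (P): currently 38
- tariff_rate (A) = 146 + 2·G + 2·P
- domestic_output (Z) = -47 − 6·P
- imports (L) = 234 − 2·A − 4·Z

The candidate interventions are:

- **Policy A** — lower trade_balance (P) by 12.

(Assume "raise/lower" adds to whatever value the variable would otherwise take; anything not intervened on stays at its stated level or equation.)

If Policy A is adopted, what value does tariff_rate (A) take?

234

Policy A (P − 12):
  G = 18
  P = 38 − 12 = 26
  A = 146 + 2·18 + 2·26 = 234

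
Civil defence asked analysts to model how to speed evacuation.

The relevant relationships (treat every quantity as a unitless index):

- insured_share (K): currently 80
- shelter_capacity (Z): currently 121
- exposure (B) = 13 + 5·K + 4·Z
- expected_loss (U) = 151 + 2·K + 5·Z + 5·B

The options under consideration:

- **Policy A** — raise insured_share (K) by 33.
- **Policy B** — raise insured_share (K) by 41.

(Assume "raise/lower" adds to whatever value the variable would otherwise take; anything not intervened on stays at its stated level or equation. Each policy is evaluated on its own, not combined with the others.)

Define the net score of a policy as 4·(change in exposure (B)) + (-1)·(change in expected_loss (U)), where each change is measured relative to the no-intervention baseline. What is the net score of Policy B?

-287

Baseline:
  K = 80
  Z = 121
  B = 13 + 5·80 + 4·121 = 897
  U = 151 + 2·80 + 5·121 + 5·897 = 5401
Policy B (K + 41):
  K = 80 + 41 = 121
  Z = 121
  B = 13 + 5·121 + 4·121 = 1102
  U = 151 + 2·121 + 5·121 + 5·1102 = 6508
ΔB = 1102 − 897 = 205; ΔU = 6508 − 5401 = 1107
Score = 4·205 + (-1)·1107 = -287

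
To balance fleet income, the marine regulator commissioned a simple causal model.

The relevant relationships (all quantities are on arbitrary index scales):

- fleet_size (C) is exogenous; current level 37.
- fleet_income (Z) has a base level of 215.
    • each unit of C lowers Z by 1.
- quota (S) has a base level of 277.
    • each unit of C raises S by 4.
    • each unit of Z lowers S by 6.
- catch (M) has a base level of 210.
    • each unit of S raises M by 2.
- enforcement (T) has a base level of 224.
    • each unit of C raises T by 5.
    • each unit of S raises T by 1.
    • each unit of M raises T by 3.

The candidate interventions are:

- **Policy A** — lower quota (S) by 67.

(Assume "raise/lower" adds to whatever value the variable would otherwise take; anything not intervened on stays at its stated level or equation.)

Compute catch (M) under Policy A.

Policy A (S − 67):
  C = 37
  Z = 215 − 37 = 178
  S = 277 + 4·37 − 6·178 (−67 from intervention) = -710
  M = 210 + 2·(-710) = -1210

-1210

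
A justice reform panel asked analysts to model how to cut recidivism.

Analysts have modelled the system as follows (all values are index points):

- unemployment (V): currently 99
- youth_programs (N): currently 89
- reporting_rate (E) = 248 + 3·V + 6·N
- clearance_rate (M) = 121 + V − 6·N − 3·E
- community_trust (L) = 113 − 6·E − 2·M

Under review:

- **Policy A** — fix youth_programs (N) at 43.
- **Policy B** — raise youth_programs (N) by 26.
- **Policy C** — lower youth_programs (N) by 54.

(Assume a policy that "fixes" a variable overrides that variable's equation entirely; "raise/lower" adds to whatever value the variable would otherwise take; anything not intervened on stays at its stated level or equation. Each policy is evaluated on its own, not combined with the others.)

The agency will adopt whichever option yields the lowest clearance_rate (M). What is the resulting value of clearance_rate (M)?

-4175

Policy A (N := 43):
  V = 99
  N = 43
  E = 248 + 3·99 + 6·43 = 803
  M = 121 + 99 − 6·43 − 3·803 = -2447
Policy B (N + 26):
  V = 99
  N = 89 + 26 = 115
  E = 248 + 3·99 + 6·115 = 1235
  M = 121 + 99 − 6·115 − 3·1235 = -4175
Policy C (N − 54):
  V = 99
  N = 89 − 54 = 35
  E = 248 + 3·99 + 6·35 = 755
  M = 121 + 99 − 6·35 − 3·755 = -2255
Comparing — Policy A: M=-2447, Policy B: M=-4175, Policy C: M=-2255. Lowest is -4175 (Policy B).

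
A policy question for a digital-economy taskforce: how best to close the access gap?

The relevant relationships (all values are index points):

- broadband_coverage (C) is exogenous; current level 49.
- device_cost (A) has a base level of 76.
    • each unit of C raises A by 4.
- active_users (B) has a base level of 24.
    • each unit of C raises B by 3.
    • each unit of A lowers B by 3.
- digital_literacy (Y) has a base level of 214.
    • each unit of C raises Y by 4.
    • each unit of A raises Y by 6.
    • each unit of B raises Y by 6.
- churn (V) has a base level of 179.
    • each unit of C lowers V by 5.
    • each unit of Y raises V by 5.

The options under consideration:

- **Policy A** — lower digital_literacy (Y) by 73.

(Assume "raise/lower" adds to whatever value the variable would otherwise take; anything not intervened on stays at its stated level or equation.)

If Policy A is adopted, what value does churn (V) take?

Policy A (Y − 73):
  C = 49
  A = 76 + 4·49 = 272
  B = 24 + 3·49 − 3·272 = -645
  Y = 214 + 4·49 + 6·272 + 6·(-645) (−73 from intervention) = -1901
  V = 179 − 5·49 + 5·(-1901) = -9571

-9571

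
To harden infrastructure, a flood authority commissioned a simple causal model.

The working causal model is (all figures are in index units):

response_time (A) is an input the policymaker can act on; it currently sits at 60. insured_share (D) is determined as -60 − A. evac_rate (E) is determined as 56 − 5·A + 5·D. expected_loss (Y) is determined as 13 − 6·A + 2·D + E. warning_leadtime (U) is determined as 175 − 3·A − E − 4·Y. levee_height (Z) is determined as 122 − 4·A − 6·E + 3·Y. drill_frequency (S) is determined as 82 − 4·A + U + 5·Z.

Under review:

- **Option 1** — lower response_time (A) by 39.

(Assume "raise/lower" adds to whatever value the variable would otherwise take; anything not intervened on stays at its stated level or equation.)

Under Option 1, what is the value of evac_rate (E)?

-454

Option 1 (A − 39):
  A = 60 − 39 = 21
  D = -60 − 21 = -81
  E = 56 − 5·21 + 5·(-81) = -454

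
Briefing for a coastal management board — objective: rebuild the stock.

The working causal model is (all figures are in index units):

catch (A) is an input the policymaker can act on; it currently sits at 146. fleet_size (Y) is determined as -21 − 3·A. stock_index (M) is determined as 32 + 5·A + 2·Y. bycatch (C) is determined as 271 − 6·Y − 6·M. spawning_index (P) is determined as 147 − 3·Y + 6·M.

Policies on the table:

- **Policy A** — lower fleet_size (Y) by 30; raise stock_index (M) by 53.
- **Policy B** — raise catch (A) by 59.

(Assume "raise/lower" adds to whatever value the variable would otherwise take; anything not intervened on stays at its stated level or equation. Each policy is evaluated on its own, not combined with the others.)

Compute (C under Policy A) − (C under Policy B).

-1194

Policy A (Y − 30, M + 53):
  A = 146
  Y = -21 − 3·146 (−30 from intervention) = -489
  M = 32 + 5·146 + 2·(-489) (+53 from intervention) = -163
  C = 271 − 6·(-489) − 6·(-163) = 4183
Policy B (A + 59):
  A = 146 + 59 = 205
  Y = -21 − 3·205 = -636
  M = 32 + 5·205 + 2·(-636) = -215
  C = 271 − 6·(-636) − 6·(-215) = 5377
C: 4183 − 5377 = -1194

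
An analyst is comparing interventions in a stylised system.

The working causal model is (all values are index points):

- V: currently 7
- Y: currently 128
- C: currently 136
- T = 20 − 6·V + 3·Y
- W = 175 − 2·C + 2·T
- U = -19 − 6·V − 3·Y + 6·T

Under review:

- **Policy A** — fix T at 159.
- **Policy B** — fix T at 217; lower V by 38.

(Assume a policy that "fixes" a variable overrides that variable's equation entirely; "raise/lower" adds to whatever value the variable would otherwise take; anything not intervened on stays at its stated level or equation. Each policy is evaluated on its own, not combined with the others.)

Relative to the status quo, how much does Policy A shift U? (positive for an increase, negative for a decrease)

Baseline:
  V = 7
  Y = 128
  T = 20 − 6·7 + 3·128 = 362
  U = -19 − 6·7 − 3·128 + 6·362 = 1727
Policy A (T := 159):
  V = 7
  Y = 128
  T = 159
  U = -19 − 6·7 − 3·128 + 6·159 = 509
Change in U: 509 − 1727 = -1218

-1218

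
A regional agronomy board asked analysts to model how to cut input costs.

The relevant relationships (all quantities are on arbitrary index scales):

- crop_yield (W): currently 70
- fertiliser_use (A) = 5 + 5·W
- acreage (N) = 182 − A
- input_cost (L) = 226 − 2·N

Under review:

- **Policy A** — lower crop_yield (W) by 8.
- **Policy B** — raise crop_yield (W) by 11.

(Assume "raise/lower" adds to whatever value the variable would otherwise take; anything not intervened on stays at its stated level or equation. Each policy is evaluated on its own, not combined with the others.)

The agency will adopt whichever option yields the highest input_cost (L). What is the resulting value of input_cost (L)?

Policy A (W − 8):
  W = 70 − 8 = 62
  A = 5 + 5·62 = 315
  N = 182 − 315 = -133
  L = 226 − 2·(-133) = 492
Policy B (W + 11):
  W = 70 + 11 = 81
  A = 5 + 5·81 = 410
  N = 182 − 410 = -228
  L = 226 − 2·(-228) = 682
Comparing — Policy A: L=492, Policy B: L=682. Highest is 682 (Policy B).

682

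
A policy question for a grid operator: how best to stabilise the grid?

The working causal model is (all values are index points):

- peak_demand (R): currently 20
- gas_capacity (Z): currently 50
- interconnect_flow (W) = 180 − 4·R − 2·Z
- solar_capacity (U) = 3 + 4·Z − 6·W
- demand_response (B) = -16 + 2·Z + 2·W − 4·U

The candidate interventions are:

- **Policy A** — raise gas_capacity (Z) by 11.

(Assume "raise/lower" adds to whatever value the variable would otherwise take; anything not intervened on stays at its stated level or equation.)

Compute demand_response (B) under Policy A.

-1454

Policy A (Z + 11):
  R = 20
  Z = 50 + 11 = 61
  W = 180 − 4·20 − 2·61 = -22
  U = 3 + 4·61 − 6·(-22) = 379
  B = -16 + 2·61 + 2·(-22) − 4·379 = -1454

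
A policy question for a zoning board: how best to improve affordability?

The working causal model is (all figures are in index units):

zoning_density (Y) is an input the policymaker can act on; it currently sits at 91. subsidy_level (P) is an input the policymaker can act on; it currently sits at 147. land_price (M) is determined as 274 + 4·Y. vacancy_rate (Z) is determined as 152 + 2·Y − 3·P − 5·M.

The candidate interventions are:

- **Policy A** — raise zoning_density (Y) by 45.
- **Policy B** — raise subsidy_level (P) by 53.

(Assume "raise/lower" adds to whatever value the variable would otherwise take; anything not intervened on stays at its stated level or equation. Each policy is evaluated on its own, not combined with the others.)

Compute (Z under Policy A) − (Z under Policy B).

-651

Policy A (Y + 45):
  Y = 91 + 45 = 136
  P = 147
  M = 274 + 4·136 = 818
  Z = 152 + 2·136 − 3·147 − 5·818 = -4107
Policy B (P + 53):
  Y = 91
  P = 147 + 53 = 200
  M = 274 + 4·91 = 638
  Z = 152 + 2·91 − 3·200 − 5·638 = -3456
Z: -4107 − (-3456) = -651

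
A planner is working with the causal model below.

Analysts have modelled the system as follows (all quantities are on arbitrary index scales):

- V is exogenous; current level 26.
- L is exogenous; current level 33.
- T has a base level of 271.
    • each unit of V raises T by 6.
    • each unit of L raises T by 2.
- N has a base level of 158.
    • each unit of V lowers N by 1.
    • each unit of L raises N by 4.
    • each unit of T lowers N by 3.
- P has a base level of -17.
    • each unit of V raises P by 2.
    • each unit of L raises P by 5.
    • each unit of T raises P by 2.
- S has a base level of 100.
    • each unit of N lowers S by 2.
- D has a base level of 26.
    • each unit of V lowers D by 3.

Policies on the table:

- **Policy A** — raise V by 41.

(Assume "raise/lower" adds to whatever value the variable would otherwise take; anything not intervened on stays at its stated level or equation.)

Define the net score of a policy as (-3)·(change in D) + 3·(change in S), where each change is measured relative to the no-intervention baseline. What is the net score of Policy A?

5043

Baseline:
  V = 26
  L = 33
  T = 271 + 6·26 + 2·33 = 493
  N = 158 − 26 + 4·33 − 3·493 = -1215
  S = 100 − 2·(-1215) = 2530
  D = 26 − 3·26 = -52
Policy A (V + 41):
  V = 26 + 41 = 67
  L = 33
  T = 271 + 6·67 + 2·33 = 739
  N = 158 − 67 + 4·33 − 3·739 = -1994
  S = 100 − 2·(-1994) = 4088
  D = 26 − 3·67 = -175
ΔD = -175 − (-52) = -123; ΔS = 4088 − 2530 = 1558
Score = (-3)·(-123) + 3·1558 = 5043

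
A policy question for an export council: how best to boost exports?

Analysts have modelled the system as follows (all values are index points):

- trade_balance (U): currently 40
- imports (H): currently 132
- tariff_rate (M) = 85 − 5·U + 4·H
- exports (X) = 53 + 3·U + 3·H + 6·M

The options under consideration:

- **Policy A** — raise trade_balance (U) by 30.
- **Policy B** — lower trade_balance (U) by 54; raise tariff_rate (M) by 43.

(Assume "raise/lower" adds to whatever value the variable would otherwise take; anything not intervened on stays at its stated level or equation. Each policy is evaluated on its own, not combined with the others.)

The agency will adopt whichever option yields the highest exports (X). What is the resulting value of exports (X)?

4763

Policy A (U + 30):
  U = 40 + 30 = 70
  H = 132
  M = 85 − 5·70 + 4·132 = 263
  X = 53 + 3·70 + 3·132 + 6·263 = 2237
Policy B (U − 54, M + 43):
  U = 40 − 54 = -14
  H = 132
  M = 85 − 5·(-14) + 4·132 (+43 from intervention) = 726
  X = 53 + 3·(-14) + 3·132 + 6·726 = 4763
Comparing — Policy A: X=2237, Policy B: X=4763. Highest is 4763 (Policy B).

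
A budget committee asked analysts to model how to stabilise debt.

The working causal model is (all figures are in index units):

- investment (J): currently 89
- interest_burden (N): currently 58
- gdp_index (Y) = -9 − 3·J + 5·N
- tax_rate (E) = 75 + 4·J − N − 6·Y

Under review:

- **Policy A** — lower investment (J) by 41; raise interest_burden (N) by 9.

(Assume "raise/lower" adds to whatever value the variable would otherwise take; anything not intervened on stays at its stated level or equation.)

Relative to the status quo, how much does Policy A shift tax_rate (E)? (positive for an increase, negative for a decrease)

-1181

Baseline:
  J = 89
  N = 58
  Y = -9 − 3·89 + 5·58 = 14
  E = 75 + 4·89 − 58 − 6·14 = 289
Policy A (J − 41, N + 9):
  J = 89 − 41 = 48
  N = 58 + 9 = 67
  Y = -9 − 3·48 + 5·67 = 182
  E = 75 + 4·48 − 67 − 6·182 = -892
Change in E: -892 − 289 = -1181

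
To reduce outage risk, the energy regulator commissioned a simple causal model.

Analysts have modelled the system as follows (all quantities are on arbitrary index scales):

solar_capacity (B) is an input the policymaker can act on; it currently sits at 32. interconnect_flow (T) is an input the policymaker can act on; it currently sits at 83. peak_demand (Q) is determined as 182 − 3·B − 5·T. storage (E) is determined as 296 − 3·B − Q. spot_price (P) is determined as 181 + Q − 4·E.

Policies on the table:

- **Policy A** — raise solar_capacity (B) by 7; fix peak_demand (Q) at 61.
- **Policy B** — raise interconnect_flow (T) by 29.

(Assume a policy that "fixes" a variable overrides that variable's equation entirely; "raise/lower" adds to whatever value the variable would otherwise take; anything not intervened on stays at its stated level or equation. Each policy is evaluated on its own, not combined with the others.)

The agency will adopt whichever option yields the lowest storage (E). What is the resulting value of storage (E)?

118

Policy A (B + 7, Q := 61):
  B = 32 + 7 = 39
  T = 83
  Q = 61
  E = 296 − 3·39 − 61 = 118
Policy B (T + 29):
  B = 32
  T = 83 + 29 = 112
  Q = 182 − 3·32 − 5·112 = -474
  E = 296 − 3·32 − (-474) = 674
Comparing — Policy A: E=118, Policy B: E=674. Lowest is 118 (Policy A).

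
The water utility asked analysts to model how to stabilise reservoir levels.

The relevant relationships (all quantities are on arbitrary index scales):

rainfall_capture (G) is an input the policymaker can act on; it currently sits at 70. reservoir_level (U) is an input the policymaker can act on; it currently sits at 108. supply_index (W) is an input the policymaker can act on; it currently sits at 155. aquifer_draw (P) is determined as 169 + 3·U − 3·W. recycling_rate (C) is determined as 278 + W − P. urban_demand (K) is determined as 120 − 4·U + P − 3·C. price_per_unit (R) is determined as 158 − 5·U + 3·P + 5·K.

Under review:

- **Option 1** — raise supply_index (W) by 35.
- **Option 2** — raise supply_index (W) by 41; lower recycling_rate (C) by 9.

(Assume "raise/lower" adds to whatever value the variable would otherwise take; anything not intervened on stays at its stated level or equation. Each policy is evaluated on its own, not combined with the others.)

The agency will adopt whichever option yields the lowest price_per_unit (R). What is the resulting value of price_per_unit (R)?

Option 1 (W + 35):
  U = 108
  W = 155 + 35 = 190
  P = 169 + 3·108 − 3·190 = -77
  C = 278 + 190 − (-77) = 545
  K = 120 − 4·108 + (-77) − 3·545 = -2024
  R = 158 − 5·108 + 3·(-77) + 5·(-2024) = -10733
Option 2 (W + 41, C − 9):
  U = 108
  W = 155 + 41 = 196
  P = 169 + 3·108 − 3·196 = -95
  C = 278 + 196 − (-95) (−9 from intervention) = 560
  K = 120 − 4·108 + (-95) − 3·560 = -2087
  R = 158 − 5·108 + 3·(-95) + 5·(-2087) = -11102
Comparing — Option 1: R=-10733, Option 2: R=-11102. Lowest is -11102 (Option 2).

-11102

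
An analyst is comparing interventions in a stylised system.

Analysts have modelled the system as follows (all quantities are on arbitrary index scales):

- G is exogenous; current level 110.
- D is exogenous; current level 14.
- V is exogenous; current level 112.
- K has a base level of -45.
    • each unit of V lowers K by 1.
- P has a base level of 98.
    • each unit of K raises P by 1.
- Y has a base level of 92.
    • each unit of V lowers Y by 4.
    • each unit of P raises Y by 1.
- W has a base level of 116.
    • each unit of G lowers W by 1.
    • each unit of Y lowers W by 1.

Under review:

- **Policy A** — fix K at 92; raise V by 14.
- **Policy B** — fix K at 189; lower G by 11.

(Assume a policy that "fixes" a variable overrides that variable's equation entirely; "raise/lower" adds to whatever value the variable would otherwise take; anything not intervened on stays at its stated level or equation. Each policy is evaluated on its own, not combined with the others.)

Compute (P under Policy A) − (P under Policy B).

-97

Policy A (K := 92, V + 14):
  V = 112 + 14 = 126
  K = 92
  P = 98 + 92 = 190
Policy B (K := 189, G − 11):
  V = 112
  K = 189
  P = 98 + 189 = 287
P: 190 − 287 = -97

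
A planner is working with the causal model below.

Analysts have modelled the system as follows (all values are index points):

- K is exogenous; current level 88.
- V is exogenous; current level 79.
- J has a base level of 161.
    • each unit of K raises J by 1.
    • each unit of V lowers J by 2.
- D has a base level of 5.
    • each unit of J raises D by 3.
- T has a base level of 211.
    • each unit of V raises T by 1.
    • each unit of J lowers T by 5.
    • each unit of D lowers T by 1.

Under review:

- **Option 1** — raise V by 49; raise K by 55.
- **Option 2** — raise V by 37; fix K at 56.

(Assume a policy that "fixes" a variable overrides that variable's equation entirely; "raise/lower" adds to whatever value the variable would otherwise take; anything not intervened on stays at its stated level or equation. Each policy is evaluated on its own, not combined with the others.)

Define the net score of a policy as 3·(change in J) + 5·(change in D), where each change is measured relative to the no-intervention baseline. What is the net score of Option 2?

-1908

Baseline:
  K = 88
  V = 79
  J = 161 + 88 − 2·79 = 91
  D = 5 + 3·91 = 278
Option 2 (V + 37, K := 56):
  K = 56
  V = 79 + 37 = 116
  J = 161 + 56 − 2·116 = -15
  D = 5 + 3·(-15) = -40
ΔJ = -15 − 91 = -106; ΔD = -40 − 278 = -318
Score = 3·(-106) + 5·(-318) = -1908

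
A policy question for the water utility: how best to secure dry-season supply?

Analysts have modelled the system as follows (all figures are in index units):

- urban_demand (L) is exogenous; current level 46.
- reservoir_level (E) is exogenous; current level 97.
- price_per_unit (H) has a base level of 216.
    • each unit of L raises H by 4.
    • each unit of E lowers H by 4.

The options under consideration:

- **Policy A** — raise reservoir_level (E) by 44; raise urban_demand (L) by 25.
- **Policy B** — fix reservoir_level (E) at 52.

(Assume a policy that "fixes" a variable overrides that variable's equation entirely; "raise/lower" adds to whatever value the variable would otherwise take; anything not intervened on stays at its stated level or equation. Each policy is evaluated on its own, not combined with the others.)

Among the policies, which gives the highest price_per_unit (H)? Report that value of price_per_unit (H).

Policy A (E + 44, L + 25):
  L = 46 + 25 = 71
  E = 97 + 44 = 141
  H = 216 + 4·71 − 4·141 = -64
Policy B (E := 52):
  L = 46
  E = 52
  H = 216 + 4·46 − 4·52 = 192
Comparing — Policy A: H=-64, Policy B: H=192. Highest is 192 (Policy B).

192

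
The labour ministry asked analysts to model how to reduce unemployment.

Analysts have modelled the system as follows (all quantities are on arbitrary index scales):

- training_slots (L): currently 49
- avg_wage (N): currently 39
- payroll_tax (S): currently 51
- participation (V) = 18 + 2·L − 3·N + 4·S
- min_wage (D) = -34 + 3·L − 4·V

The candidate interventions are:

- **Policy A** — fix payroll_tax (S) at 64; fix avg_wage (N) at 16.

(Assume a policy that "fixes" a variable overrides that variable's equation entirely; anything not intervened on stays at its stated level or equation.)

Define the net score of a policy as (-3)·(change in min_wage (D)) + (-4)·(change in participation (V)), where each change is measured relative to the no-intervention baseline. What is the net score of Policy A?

968

Baseline:
  L = 49
  N = 39
  S = 51
  V = 18 + 2·49 − 3·39 + 4·51 = 203
  D = -34 + 3·49 − 4·203 = -699
Policy A (S := 64, N := 16):
  L = 49
  N = 16
  S = 64
  V = 18 + 2·49 − 3·16 + 4·64 = 324
  D = -34 + 3·49 − 4·324 = -1183
ΔD = -1183 − (-699) = -484; ΔV = 324 − 203 = 121
Score = (-3)·(-484) + (-4)·121 = 968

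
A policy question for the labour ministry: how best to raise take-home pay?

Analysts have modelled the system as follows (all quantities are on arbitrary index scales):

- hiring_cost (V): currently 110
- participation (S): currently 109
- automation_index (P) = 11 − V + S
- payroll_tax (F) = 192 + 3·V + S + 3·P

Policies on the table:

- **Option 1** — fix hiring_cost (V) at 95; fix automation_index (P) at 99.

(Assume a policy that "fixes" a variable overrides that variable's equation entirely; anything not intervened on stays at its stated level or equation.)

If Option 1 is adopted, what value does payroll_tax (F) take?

883

Option 1 (V := 95, P := 99):
  V = 95
  S = 109
  P = 99
  F = 192 + 3·95 + 109 + 3·99 = 883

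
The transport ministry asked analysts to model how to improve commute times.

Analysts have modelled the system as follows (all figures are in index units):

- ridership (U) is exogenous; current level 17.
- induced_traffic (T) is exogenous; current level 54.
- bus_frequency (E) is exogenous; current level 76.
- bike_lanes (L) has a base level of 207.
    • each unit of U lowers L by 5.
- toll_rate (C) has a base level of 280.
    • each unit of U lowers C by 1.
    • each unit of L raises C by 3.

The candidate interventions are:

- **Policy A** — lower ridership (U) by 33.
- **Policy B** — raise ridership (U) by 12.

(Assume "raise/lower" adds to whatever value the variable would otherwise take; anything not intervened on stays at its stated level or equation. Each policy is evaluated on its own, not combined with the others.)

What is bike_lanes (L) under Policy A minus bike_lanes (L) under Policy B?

225

Policy A (U − 33):
  U = 17 − 33 = -16
  L = 207 − 5·(-16) = 287
Policy B (U + 12):
  U = 17 + 12 = 29
  L = 207 − 5·29 = 62
L: 287 − 62 = 225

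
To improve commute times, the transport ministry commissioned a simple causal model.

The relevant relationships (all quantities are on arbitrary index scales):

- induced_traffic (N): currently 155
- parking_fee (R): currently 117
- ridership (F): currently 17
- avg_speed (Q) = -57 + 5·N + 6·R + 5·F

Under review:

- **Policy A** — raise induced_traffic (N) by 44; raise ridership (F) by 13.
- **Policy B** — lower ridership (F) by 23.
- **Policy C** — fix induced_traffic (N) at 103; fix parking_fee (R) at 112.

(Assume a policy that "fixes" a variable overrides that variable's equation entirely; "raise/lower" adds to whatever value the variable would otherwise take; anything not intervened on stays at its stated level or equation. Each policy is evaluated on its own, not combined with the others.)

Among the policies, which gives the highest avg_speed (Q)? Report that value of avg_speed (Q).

Policy A (N + 44, F + 13):
  N = 155 + 44 = 199
  R = 117
  F = 17 + 13 = 30
  Q = -57 + 5·199 + 6·117 + 5·30 = 1790
Policy B (F − 23):
  N = 155
  R = 117
  F = 17 − 23 = -6
  Q = -57 + 5·155 + 6·117 + 5·(-6) = 1390
Policy C (N := 103, R := 112):
  N = 103
  R = 112
  F = 17
  Q = -57 + 5·103 + 6·112 + 5·17 = 1215
Comparing — Policy A: Q=1790, Policy B: Q=1390, Policy C: Q=1215. Highest is 1790 (Policy A).

1790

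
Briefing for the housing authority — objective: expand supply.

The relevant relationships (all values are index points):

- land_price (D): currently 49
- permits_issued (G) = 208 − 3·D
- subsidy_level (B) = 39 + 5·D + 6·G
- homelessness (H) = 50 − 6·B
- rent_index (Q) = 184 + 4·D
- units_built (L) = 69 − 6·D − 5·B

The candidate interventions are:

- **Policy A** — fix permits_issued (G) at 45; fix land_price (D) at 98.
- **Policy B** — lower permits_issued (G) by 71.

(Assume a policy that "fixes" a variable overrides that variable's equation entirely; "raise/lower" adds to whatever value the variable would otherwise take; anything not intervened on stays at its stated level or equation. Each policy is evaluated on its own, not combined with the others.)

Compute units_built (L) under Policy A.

-4514

Policy A (G := 45, D := 98):
  D = 98
  G = 45
  B = 39 + 5·98 + 6·45 = 799
  L = 69 − 6·98 − 5·799 = -4514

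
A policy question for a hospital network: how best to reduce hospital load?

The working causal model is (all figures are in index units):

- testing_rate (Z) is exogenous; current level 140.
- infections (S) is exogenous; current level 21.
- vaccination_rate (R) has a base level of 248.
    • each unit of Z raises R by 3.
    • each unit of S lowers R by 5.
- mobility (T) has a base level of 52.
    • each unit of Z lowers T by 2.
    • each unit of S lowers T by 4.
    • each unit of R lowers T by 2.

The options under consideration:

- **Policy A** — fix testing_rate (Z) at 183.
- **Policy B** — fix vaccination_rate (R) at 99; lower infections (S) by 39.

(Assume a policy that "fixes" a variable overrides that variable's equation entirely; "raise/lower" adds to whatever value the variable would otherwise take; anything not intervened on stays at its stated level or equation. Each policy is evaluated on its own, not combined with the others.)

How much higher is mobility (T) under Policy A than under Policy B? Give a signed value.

Policy A (Z := 183):
  Z = 183
  S = 21
  R = 248 + 3·183 − 5·21 = 692
  T = 52 − 2·183 − 4·21 − 2·692 = -1782
Policy B (R := 99, S − 39):
  Z = 140
  S = 21 − 39 = -18
  R = 99
  T = 52 − 2·140 − 4·(-18) − 2·99 = -354
T: -1782 − (-354) = -1428

-1428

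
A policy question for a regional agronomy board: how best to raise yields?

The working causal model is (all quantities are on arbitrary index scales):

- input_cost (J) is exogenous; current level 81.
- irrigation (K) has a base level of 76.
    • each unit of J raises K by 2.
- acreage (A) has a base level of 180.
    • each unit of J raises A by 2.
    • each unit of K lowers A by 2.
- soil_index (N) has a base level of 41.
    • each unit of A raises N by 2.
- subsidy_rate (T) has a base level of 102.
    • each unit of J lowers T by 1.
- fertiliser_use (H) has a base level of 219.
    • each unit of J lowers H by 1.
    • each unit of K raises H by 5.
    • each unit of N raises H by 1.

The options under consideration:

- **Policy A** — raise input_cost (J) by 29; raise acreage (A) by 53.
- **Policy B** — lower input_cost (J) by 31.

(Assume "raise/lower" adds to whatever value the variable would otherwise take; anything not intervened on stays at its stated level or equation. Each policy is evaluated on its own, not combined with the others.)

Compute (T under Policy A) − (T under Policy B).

-60

Policy A (J + 29, A + 53):
  J = 81 + 29 = 110
  T = 102 − 110 = -8
Policy B (J − 31):
  J = 81 − 31 = 50
  T = 102 − 50 = 52
T: -8 − 52 = -60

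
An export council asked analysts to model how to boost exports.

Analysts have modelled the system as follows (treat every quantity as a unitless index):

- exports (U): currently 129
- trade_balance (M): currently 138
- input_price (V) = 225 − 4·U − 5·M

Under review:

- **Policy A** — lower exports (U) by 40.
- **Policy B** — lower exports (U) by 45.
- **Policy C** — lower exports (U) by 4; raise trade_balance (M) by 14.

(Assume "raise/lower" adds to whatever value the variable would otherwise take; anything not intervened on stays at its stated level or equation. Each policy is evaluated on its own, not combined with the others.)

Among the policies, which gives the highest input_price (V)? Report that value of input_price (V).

Policy A (U − 40):
  U = 129 − 40 = 89
  M = 138
  V = 225 − 4·89 − 5·138 = -821
Policy B (U − 45):
  U = 129 − 45 = 84
  M = 138
  V = 225 − 4·84 − 5·138 = -801
Policy C (U − 4, M + 14):
  U = 129 − 4 = 125
  M = 138 + 14 = 152
  V = 225 − 4·125 − 5·152 = -1035
Comparing — Policy A: V=-821, Policy B: V=-801, Policy C: V=-1035. Highest is -801 (Policy B).

-801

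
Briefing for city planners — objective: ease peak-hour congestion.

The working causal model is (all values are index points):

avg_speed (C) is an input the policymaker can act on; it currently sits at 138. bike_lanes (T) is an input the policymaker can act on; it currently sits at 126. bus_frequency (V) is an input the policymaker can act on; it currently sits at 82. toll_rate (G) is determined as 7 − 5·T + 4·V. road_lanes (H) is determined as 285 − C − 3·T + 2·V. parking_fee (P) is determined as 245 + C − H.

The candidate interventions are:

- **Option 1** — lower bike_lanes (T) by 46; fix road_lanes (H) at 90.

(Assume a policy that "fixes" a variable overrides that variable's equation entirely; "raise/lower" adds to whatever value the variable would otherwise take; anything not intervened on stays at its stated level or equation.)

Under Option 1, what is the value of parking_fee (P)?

Option 1 (T − 46, H := 90):
  C = 138
  T = 126 − 46 = 80
  V = 82
  H = 90
  P = 245 + 138 − 90 = 293

293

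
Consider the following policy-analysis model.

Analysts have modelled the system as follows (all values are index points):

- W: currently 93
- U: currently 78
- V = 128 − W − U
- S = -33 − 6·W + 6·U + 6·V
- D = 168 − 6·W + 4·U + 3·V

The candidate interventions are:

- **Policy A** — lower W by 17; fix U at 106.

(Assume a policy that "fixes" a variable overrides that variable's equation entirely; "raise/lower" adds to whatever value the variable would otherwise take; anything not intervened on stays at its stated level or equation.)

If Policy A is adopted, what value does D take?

Policy A (W − 17, U := 106):
  W = 93 − 17 = 76
  U = 106
  V = 128 − 76 − 106 = -54
  D = 168 − 6·76 + 4·106 + 3·(-54) = -26

-26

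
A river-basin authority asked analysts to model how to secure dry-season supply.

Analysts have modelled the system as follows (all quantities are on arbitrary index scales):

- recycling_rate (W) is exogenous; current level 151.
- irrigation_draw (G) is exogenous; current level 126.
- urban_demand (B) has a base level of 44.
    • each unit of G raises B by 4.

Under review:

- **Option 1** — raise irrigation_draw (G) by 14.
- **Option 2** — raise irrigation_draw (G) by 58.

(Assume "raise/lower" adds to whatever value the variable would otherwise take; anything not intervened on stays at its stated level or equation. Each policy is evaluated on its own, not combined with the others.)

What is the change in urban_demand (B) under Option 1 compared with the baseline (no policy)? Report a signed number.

56

Baseline:
  G = 126
  B = 44 + 4·126 = 548
Option 1 (G + 14):
  G = 126 + 14 = 140
  B = 44 + 4·140 = 604
Change in B: 604 − 548 = 56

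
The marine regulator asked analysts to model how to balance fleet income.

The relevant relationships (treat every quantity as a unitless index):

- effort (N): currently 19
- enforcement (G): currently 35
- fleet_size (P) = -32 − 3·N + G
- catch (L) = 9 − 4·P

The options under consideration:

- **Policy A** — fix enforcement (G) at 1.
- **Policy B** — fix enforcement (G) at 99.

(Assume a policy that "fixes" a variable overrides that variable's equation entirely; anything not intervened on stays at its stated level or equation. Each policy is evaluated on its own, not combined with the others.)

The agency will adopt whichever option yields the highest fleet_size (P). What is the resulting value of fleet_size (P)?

Policy A (G := 1):
  N = 19
  G = 1
  P = -32 − 3·19 + 1 = -88
Policy B (G := 99):
  N = 19
  G = 99
  P = -32 − 3·19 + 99 = 10
Comparing — Policy A: P=-88, Policy B: P=10. Highest is 10 (Policy B).

10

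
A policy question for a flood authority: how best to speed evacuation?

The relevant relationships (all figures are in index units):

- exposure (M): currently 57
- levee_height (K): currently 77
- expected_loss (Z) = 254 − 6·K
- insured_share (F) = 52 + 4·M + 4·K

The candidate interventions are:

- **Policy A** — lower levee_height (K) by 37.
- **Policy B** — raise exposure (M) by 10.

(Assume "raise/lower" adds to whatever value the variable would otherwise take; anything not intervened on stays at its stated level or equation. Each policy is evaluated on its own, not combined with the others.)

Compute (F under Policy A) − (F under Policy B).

Policy A (K − 37):
  M = 57
  K = 77 − 37 = 40
  F = 52 + 4·57 + 4·40 = 440
Policy B (M + 10):
  M = 57 + 10 = 67
  K = 77
  F = 52 + 4·67 + 4·77 = 628
F: 440 − 628 = -188

-188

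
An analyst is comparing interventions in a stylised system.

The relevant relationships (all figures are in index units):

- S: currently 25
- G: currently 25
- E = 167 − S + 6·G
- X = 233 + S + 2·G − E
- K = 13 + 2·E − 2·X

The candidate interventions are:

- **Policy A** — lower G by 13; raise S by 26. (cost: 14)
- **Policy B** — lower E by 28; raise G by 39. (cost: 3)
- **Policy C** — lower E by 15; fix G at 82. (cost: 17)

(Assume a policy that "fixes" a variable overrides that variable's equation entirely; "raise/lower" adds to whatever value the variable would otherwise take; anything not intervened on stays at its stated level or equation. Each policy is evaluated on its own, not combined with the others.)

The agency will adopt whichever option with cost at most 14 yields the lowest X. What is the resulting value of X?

-112

Policy A (G − 13, S + 26):
  S = 25 + 26 = 51
  G = 25 − 13 = 12
  E = 167 − 51 + 6·12 = 188
  X = 233 + 51 + 2·12 − 188 = 120
Policy B (E − 28, G + 39):
  S = 25
  G = 25 + 39 = 64
  E = 167 − 25 + 6·64 (−28 from intervention) = 498
  X = 233 + 25 + 2·64 − 498 = -112
Comparing — Policy A: X=120, Policy B: X=-112. Lowest is -112 (Policy B).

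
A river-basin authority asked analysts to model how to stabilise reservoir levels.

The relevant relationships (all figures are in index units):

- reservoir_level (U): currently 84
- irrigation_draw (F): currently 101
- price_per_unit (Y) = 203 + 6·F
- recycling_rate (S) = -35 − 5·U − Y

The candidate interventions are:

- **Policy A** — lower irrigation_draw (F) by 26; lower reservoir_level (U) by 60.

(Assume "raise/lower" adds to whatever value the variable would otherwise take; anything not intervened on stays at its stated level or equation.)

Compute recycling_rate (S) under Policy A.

-808

Policy A (F − 26, U − 60):
  U = 84 − 60 = 24
  F = 101 − 26 = 75
  Y = 203 + 6·75 = 653
  S = -35 − 5·24 − 653 = -808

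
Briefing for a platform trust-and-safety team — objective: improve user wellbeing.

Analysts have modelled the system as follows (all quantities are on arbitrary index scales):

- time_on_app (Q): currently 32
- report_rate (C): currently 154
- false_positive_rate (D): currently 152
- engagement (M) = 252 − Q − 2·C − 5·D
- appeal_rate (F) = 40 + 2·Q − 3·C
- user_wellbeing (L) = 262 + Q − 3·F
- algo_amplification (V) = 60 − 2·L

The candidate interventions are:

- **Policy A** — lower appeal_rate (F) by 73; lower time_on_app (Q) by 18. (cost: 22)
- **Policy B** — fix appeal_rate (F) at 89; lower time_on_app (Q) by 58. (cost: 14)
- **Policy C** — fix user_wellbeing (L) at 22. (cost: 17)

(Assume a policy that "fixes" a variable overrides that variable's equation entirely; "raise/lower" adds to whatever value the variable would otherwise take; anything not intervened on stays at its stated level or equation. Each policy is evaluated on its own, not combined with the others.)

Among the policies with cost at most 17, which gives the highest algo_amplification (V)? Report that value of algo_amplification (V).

122

Policy B (F := 89, Q − 58):
  Q = 32 − 58 = -26
  C = 154
  F = 89
  L = 262 + (-26) − 3·89 = -31
  V = 60 − 2·(-31) = 122
Policy C (L := 22):
  Q = 32
  C = 154
  F = 40 + 2·32 − 3·154 = -358
  L = 22
  V = 60 − 2·22 = 16
Comparing — Policy B: V=122, Policy C: V=16. Highest is 122 (Policy B).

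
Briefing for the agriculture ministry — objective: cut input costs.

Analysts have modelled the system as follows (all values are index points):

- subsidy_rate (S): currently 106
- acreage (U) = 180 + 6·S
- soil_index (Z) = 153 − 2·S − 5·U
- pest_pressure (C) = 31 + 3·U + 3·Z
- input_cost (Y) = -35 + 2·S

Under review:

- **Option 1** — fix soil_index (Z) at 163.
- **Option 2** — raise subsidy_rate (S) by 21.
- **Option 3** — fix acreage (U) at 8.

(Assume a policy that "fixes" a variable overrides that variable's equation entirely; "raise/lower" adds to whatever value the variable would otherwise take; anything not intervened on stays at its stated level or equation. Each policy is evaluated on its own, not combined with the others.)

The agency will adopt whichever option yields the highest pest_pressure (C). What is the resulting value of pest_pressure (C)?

Option 1 (Z := 163):
  S = 106
  U = 180 + 6·106 = 816
  Z = 163
  C = 31 + 3·816 + 3·163 = 2968
Option 2 (S + 21):
  S = 106 + 21 = 127
  U = 180 + 6·127 = 942
  Z = 153 − 2·127 − 5·942 = -4811
  C = 31 + 3·942 + 3·(-4811) = -11576
Option 3 (U := 8):
  S = 106
  U = 8
  Z = 153 − 2·106 − 5·8 = -99
  C = 31 + 3·8 + 3·(-99) = -242
Comparing — Option 1: C=2968, Option 2: C=-11576, Option 3: C=-242. Highest is 2968 (Option 1).

2968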